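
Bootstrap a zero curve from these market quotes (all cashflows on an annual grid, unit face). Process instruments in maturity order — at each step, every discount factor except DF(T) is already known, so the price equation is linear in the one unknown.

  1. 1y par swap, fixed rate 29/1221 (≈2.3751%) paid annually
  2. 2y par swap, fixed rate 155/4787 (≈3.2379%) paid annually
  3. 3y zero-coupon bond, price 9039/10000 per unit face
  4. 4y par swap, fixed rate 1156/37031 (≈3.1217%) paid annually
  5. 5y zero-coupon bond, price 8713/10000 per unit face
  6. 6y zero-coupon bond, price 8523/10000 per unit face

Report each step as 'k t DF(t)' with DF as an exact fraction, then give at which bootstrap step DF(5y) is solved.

step 1 [1y] swap r/1=29/1221: DF=(1 − 29/1221·(0))/(1+29/1221) = 1221/1250 ≈ 0.976800
step 2 [2y] swap r/1=155/4787: DF=(1 − 155/4787·(0.976800))/(1+155/4787) = 469/500 ≈ 0.938000
step 3 [3y] zero: DF = P = 9039/10000 ≈ 0.903900
step 4 [4y] swap r/1=1156/37031: DF=(1 − 1156/37031·(0.976800+0.938000+0.903900))/(1+1156/37031) = 2211/2500 ≈ 0.884400
step 5 [5y] zero: DF = P = 8713/10000 ≈ 0.871300
step 6 [6y] zero: DF = P = 8523/10000 ≈ 0.852300

1 1 1221/1250
2 2 469/500
3 3 9039/10000
4 4 2211/2500
5 5 8713/10000
6 6 8523/10000
DF(5y) is solved at step 5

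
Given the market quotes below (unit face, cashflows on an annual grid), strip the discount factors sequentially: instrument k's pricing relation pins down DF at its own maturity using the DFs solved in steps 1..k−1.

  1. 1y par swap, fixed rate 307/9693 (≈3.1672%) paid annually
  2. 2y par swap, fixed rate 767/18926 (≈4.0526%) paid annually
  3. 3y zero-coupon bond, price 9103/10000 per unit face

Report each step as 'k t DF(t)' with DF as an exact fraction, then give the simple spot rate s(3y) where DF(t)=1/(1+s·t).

1 1 9693/10000
2 2 9233/10000
3 3 9103/10000
s(3y) = (1/(9103/10000) − 1)/(3) = 299/9103 ≈ 3.2846%

step 1 [1y] swap r/1=307/9693: DF=(1 − 307/9693·(0))/(1+307/9693) = 9693/10000 ≈ 0.969300
step 2 [2y] swap r/1=767/18926: DF=(1 − 767/18926·(0.969300))/(1+767/18926) = 9233/10000 ≈ 0.923300
step 3 [3y] zero: DF = P = 9103/10000 ≈ 0.910300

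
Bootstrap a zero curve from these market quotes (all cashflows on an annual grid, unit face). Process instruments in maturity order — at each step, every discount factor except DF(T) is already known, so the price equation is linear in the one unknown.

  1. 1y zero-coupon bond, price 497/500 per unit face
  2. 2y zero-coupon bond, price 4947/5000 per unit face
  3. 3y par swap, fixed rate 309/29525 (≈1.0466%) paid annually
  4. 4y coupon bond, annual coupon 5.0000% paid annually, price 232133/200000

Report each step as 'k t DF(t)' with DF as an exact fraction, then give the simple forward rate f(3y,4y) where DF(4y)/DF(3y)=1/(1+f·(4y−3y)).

step 1 [1y] zero: DF = P = 497/500 ≈ 0.994000
step 2 [2y] zero: DF = P = 4947/5000 ≈ 0.989400
step 3 [3y] swap r/1=309/29525: DF=(1 − 309/29525·(0.994000+0.989400))/(1+309/29525) = 9691/10000 ≈ 0.969100
step 4 [4y] bond c/1=1/20: DF=(232133/200000 − 1/20·(0.994000+0.989400+0.969100))/(1+1/20) = 603/625 ≈ 0.964800

1 1 497/500
2 2 4947/5000
3 3 9691/10000
4 4 603/625
f(3y,4y) = ((9691/10000)/(603/625) − 1)/(1) = 43/9648 ≈ 0.4457%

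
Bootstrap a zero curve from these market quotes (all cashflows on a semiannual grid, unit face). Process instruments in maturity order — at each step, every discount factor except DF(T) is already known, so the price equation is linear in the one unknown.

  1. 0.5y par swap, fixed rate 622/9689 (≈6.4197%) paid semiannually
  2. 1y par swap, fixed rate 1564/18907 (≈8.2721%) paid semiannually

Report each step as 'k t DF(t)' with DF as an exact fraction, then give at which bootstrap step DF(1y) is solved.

1 1/2 9689/10000
2 1 4609/5000
DF(1y) is solved at step 2

step 1 [0.5y] swap r/2=311/9689: DF=(1 − 311/9689·(0))/(1+311/9689) = 9689/10000 ≈ 0.968900
step 2 [1y] swap r/2=782/18907: DF=(1 − 782/18907·(0.968900))/(1+782/18907) = 4609/5000 ≈ 0.921800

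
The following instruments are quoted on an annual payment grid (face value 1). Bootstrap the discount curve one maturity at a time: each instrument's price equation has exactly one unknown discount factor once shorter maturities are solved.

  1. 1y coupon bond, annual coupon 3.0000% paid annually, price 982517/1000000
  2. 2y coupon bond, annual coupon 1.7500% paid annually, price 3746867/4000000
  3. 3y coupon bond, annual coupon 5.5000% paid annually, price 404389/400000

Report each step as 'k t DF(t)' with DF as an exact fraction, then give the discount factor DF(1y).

1 1 9539/10000
2 2 4521/5000
3 3 4307/5000
DF(1y) = 9539/10000 ≈ 0.953900

step 1 [1y] bond c/1=3/100: DF=(982517/1000000 − 3/100·(0))/(1+3/100) = 9539/10000 ≈ 0.953900
step 2 [2y] bond c/1=7/400: DF=(3746867/4000000 − 7/400·(0.953900))/(1+7/400) = 4521/5000 ≈ 0.904200
step 3 [3y] bond c/1=11/200: DF=(404389/400000 − 11/200·(0.953900+0.904200))/(1+11/200) = 4307/5000 ≈ 0.861400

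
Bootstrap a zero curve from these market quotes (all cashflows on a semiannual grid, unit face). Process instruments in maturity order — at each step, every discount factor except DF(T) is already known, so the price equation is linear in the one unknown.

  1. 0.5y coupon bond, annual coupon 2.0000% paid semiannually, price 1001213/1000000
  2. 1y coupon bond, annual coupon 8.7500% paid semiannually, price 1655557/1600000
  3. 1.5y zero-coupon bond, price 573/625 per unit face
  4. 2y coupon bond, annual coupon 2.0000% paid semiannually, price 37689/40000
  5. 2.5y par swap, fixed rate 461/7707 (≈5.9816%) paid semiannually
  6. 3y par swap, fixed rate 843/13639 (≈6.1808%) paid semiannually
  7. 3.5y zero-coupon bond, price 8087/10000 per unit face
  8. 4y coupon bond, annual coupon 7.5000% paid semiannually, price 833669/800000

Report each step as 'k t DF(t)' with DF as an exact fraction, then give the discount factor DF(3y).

1 1/2 9913/10000
2 1 4749/5000
3 3/2 573/625
4 2 4523/5000
5 5/2 8617/10000
6 3 4157/5000
7 7/2 8087/10000
8 4 389/500
DF(3y) = 4157/5000 ≈ 0.831400

step 1 [0.5y] bond c/2=1/100: DF=(1001213/1000000 − 1/100·(0))/(1+1/100) = 9913/10000 ≈ 0.991300
step 2 [1y] bond c/2=7/160: DF=(1655557/1600000 − 7/160·(0.991300))/(1+7/160) = 4749/5000 ≈ 0.949800
step 3 [1.5y] zero: DF = P = 573/625 ≈ 0.916800
step 4 [2y] bond c/2=1/100: DF=(37689/40000 − 1/100·(0.991300+0.949800+0.916800))/(1+1/100) = 4523/5000 ≈ 0.904600
step 5 [2.5y] swap r/2=461/15414: DF=(1 − 461/15414·(0.991300+0.949800+0.916800+0.904600))/(1+461/15414) = 8617/10000 ≈ 0.861700
step 6 [3y] swap r/2=843/27278: DF=(1 − 843/27278·(0.991300+0.949800+0.916800+0.904600+0.861700))/(1+843/27278) = 4157/5000 ≈ 0.831400
step 7 [3.5y] zero: DF = P = 8087/10000 ≈ 0.808700
step 8 [4y] bond c/2=3/80: DF=(833669/800000 − 3/80·(0.991300+0.949800+0.916800+0.904600+0.861700+0.831400+0.808700))/(1+3/80) = 389/500 ≈ 0.778000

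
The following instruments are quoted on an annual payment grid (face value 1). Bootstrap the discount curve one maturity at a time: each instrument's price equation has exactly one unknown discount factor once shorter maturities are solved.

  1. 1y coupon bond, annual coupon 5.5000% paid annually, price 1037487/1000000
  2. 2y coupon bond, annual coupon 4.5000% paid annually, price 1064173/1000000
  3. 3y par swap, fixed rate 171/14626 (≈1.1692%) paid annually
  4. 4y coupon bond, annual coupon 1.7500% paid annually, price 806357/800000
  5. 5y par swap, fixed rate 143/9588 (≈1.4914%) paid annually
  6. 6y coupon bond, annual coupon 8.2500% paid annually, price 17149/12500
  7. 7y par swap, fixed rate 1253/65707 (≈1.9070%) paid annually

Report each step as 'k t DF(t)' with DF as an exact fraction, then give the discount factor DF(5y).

step 1 [1y] bond c/1=11/200: DF=(1037487/1000000 − 11/200·(0))/(1+11/200) = 4917/5000 ≈ 0.983400
step 2 [2y] bond c/1=9/200: DF=(1064173/1000000 − 9/200·(0.983400))/(1+9/200) = 122/125 ≈ 0.976000
step 3 [3y] swap r/1=171/14626: DF=(1 − 171/14626·(0.983400+0.976000))/(1+171/14626) = 4829/5000 ≈ 0.965800
step 4 [4y] bond c/1=7/400: DF=(806357/800000 − 7/400·(0.983400+0.976000+0.965800))/(1+7/400) = 9403/10000 ≈ 0.940300
step 5 [5y] swap r/1=143/9588: DF=(1 − 143/9588·(0.983400+0.976000+0.965800+0.940300))/(1+143/9588) = 1857/2000 ≈ 0.928500
step 6 [6y] bond c/1=33/400: DF=(17149/12500 − 33/400·(0.983400+0.976000+0.965800+0.940300+0.928500))/(1+33/400) = 451/500 ≈ 0.902000
step 7 [7y] swap r/1=1253/65707: DF=(1 − 1253/65707·(0.983400+0.976000+0.965800+0.940300+0.928500+0.902000))/(1+1253/65707) = 8747/10000 ≈ 0.874700

1 1 4917/5000
2 2 122/125
3 3 4829/5000
4 4 9403/10000
5 5 1857/2000
6 6 451/500
7 7 8747/10000
DF(5y) = 1857/2000 ≈ 0.928500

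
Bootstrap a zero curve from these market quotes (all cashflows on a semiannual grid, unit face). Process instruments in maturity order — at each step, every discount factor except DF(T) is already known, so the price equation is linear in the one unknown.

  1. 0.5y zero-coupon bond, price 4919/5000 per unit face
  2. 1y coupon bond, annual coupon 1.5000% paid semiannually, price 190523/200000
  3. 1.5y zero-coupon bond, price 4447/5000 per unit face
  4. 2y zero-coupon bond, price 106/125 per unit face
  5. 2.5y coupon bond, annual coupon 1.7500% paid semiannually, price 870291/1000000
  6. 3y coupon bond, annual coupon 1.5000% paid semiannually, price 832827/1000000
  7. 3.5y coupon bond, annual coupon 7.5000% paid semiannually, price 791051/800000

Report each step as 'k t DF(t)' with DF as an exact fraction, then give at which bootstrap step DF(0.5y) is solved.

step 1 [0.5y] zero: DF = P = 4919/5000 ≈ 0.983800
step 2 [1y] bond c/2=3/400: DF=(190523/200000 − 3/400·(0.983800))/(1+3/400) = 4691/5000 ≈ 0.938200
step 3 [1.5y] zero: DF = P = 4447/5000 ≈ 0.889400
step 4 [2y] zero: DF = P = 106/125 ≈ 0.848000
step 5 [2.5y] bond c/2=7/800: DF=(870291/1000000 − 7/800·(0.983800+0.938200+0.889400+0.848000))/(1+7/800) = 831/1000 ≈ 0.831000
step 6 [3y] bond c/2=3/400: DF=(832827/1000000 − 3/400·(0.983800+0.938200+0.889400+0.848000+0.831000))/(1+3/400) = 1983/2500 ≈ 0.793200
step 7 [3.5y] bond c/2=3/80: DF=(791051/800000 − 3/80·(0.983800+0.938200+0.889400+0.848000+0.831000+0.793200))/(1+3/80) = 7621/10000 ≈ 0.762100

1 1/2 4919/5000
2 1 4691/5000
3 3/2 4447/5000
4 2 106/125
5 5/2 831/1000
6 3 1983/2500
7 7/2 7621/10000
DF(0.5y) is solved at step 1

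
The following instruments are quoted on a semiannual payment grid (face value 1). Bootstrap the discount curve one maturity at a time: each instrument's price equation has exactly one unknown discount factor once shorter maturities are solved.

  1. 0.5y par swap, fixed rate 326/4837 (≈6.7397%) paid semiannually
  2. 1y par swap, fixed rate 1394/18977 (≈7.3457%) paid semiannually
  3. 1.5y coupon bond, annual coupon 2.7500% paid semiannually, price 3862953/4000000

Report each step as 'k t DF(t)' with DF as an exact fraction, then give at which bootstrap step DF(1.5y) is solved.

step 1 [0.5y] swap r/2=163/4837: DF=(1 − 163/4837·(0))/(1+163/4837) = 4837/5000 ≈ 0.967400
step 2 [1y] swap r/2=697/18977: DF=(1 − 697/18977·(0.967400))/(1+697/18977) = 9303/10000 ≈ 0.930300
step 3 [1.5y] bond c/2=11/800: DF=(3862953/4000000 − 11/800·(0.967400+0.930300))/(1+11/800) = 9269/10000 ≈ 0.926900

1 1/2 4837/5000
2 1 9303/10000
3 3/2 9269/10000
DF(1.5y) is solved at step 3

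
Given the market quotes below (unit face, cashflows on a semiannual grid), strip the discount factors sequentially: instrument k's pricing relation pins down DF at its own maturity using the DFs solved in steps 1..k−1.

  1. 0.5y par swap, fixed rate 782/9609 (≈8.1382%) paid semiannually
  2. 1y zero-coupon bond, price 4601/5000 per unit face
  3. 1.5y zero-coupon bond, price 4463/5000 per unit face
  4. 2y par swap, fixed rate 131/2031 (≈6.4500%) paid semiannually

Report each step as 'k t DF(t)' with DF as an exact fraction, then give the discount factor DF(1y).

step 1 [0.5y] swap r/2=391/9609: DF=(1 − 391/9609·(0))/(1+391/9609) = 9609/10000 ≈ 0.960900
step 2 [1y] zero: DF = P = 4601/5000 ≈ 0.920200
step 3 [1.5y] zero: DF = P = 4463/5000 ≈ 0.892600
step 4 [2y] swap r/2=131/4062: DF=(1 − 131/4062·(0.960900+0.920200+0.892600))/(1+131/4062) = 8821/10000 ≈ 0.882100

1 1/2 9609/10000
2 1 4601/5000
3 3/2 4463/5000
4 2 8821/10000
DF(1y) = 4601/5000 ≈ 0.920200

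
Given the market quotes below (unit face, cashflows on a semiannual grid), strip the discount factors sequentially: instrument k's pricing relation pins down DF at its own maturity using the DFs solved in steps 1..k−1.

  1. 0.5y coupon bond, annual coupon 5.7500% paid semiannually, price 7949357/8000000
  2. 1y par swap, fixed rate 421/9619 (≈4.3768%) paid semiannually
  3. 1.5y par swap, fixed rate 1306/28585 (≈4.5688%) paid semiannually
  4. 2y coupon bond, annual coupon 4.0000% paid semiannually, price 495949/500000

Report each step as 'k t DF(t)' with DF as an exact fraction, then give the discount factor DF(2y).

1 1/2 9659/10000
2 1 9579/10000
3 3/2 9347/10000
4 2 2291/2500
DF(2y) = 2291/2500 ≈ 0.916400

step 1 [0.5y] bond c/2=23/800: DF=(7949357/8000000 − 23/800·(0))/(1+23/800) = 9659/10000 ≈ 0.965900
step 2 [1y] swap r/2=421/19238: DF=(1 − 421/19238·(0.965900))/(1+421/19238) = 9579/10000 ≈ 0.957900
step 3 [1.5y] swap r/2=653/28585: DF=(1 − 653/28585·(0.965900+0.957900))/(1+653/28585) = 9347/10000 ≈ 0.934700
step 4 [2y] bond c/2=1/50: DF=(495949/500000 − 1/50·(0.965900+0.957900+0.934700))/(1+1/50) = 2291/2500 ≈ 0.916400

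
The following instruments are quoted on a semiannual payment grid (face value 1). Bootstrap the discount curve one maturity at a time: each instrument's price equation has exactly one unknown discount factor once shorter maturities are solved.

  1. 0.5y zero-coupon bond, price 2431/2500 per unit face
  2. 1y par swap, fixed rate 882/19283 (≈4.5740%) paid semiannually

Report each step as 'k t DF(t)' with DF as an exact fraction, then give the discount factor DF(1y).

1 1/2 2431/2500
2 1 9559/10000
DF(1y) = 9559/10000 ≈ 0.955900

step 1 [0.5y] zero: DF = P = 2431/2500 ≈ 0.972400
step 2 [1y] swap r/2=441/19283: DF=(1 − 441/19283·(0.972400))/(1+441/19283) = 9559/10000 ≈ 0.955900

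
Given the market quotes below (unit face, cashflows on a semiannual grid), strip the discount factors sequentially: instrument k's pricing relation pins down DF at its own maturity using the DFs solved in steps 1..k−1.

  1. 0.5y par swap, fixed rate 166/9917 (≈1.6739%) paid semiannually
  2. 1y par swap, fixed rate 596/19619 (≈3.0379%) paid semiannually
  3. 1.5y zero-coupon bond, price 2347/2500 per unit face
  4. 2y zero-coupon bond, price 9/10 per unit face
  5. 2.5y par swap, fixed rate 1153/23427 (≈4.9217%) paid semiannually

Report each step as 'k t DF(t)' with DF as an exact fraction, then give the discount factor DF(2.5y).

step 1 [0.5y] swap r/2=83/9917: DF=(1 − 83/9917·(0))/(1+83/9917) = 9917/10000 ≈ 0.991700
step 2 [1y] swap r/2=298/19619: DF=(1 − 298/19619·(0.991700))/(1+298/19619) = 4851/5000 ≈ 0.970200
step 3 [1.5y] zero: DF = P = 2347/2500 ≈ 0.938800
step 4 [2y] zero: DF = P = 9/10 ≈ 0.900000
step 5 [2.5y] swap r/2=1153/46854: DF=(1 − 1153/46854·(0.991700+0.970200+0.938800+0.900000))/(1+1153/46854) = 8847/10000 ≈ 0.884700

1 1/2 9917/10000
2 1 4851/5000
3 3/2 2347/2500
4 2 9/10
5 5/2 8847/10000
DF(2.5y) = 8847/10000 ≈ 0.884700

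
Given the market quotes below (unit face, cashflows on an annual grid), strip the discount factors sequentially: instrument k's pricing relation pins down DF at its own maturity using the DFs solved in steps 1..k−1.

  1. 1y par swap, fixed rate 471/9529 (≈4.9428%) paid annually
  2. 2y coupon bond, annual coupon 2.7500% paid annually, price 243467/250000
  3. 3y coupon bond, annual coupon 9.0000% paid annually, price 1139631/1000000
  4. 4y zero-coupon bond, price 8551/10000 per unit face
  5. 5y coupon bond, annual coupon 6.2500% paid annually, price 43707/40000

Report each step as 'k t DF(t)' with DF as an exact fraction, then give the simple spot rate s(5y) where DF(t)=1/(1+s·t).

step 1 [1y] swap r/1=471/9529: DF=(1 − 471/9529·(0))/(1+471/9529) = 9529/10000 ≈ 0.952900
step 2 [2y] bond c/1=11/400: DF=(243467/250000 − 11/400·(0.952900))/(1+11/400) = 9223/10000 ≈ 0.922300
step 3 [3y] bond c/1=9/100: DF=(1139631/1000000 − 9/100·(0.952900+0.922300))/(1+9/100) = 8907/10000 ≈ 0.890700
step 4 [4y] zero: DF = P = 8551/10000 ≈ 0.855100
step 5 [5y] bond c/1=1/16: DF=(43707/40000 − 1/16·(0.952900+0.922300+0.890700+0.855100))/(1+1/16) = 4077/5000 ≈ 0.815400

1 1 9529/10000
2 2 9223/10000
3 3 8907/10000
4 4 8551/10000
5 5 4077/5000
s(5y) = (1/(4077/5000) − 1)/(5) = 923/20385 ≈ 4.5278%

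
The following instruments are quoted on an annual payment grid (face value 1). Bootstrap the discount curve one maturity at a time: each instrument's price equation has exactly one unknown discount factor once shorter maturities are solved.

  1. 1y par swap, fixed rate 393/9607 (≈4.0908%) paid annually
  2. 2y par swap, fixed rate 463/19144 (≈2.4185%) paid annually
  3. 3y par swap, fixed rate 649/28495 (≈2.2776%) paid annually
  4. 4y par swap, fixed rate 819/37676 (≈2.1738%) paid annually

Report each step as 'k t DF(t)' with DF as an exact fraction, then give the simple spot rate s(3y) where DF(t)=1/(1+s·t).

step 1 [1y] swap r/1=393/9607: DF=(1 − 393/9607·(0))/(1+393/9607) = 9607/10000 ≈ 0.960700
step 2 [2y] swap r/1=463/19144: DF=(1 − 463/19144·(0.960700))/(1+463/19144) = 9537/10000 ≈ 0.953700
step 3 [3y] swap r/1=649/28495: DF=(1 − 649/28495·(0.960700+0.953700))/(1+649/28495) = 9351/10000 ≈ 0.935100
step 4 [4y] swap r/1=819/37676: DF=(1 − 819/37676·(0.960700+0.953700+0.935100))/(1+819/37676) = 9181/10000 ≈ 0.918100

1 1 9607/10000
2 2 9537/10000
3 3 9351/10000
4 4 9181/10000
s(3y) = (1/(9351/10000) − 1)/(3) = 649/28053 ≈ 2.3135%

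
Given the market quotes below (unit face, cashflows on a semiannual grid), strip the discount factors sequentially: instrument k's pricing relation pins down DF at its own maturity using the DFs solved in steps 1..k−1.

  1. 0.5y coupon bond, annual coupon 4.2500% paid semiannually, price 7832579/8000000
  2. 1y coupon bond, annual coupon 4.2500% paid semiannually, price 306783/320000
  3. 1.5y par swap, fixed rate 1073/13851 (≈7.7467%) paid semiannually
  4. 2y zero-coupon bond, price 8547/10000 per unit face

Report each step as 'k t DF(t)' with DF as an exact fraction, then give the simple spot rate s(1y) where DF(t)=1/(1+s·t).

1 1/2 9587/10000
2 1 2297/2500
3 3/2 8927/10000
4 2 8547/10000
s(1y) = (1/(2297/2500) − 1)/(1) = 203/2297 ≈ 8.8376%

step 1 [0.5y] bond c/2=17/800: DF=(7832579/8000000 − 17/800·(0))/(1+17/800) = 9587/10000 ≈ 0.958700
step 2 [1y] bond c/2=17/800: DF=(306783/320000 − 17/800·(0.958700))/(1+17/800) = 2297/2500 ≈ 0.918800
step 3 [1.5y] swap r/2=1073/27702: DF=(1 − 1073/27702·(0.958700+0.918800))/(1+1073/27702) = 8927/10000 ≈ 0.892700
step 4 [2y] zero: DF = P = 8547/10000 ≈ 0.854700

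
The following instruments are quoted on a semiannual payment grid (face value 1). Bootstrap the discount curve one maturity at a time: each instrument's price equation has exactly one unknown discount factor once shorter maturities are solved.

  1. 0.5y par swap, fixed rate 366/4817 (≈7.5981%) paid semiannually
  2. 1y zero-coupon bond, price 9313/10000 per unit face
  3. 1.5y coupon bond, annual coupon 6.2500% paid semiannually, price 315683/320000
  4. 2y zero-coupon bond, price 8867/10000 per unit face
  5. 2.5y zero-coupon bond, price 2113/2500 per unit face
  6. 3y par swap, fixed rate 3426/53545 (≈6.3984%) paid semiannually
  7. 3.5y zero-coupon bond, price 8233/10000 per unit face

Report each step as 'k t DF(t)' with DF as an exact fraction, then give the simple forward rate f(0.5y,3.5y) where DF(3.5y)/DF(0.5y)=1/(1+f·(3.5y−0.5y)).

1 1/2 4817/5000
2 1 9313/10000
3 3/2 562/625
4 2 8867/10000
5 5/2 2113/2500
6 3 8287/10000
7 7/2 8233/10000
f(0.5y,3.5y) = ((4817/5000)/(8233/10000) − 1)/(3) = 467/8233 ≈ 5.6723%

step 1 [0.5y] swap r/2=183/4817: DF=(1 − 183/4817·(0))/(1+183/4817) = 4817/5000 ≈ 0.963400
step 2 [1y] zero: DF = P = 9313/10000 ≈ 0.931300
step 3 [1.5y] bond c/2=1/32: DF=(315683/320000 − 1/32·(0.963400+0.931300))/(1+1/32) = 562/625 ≈ 0.899200
step 4 [2y] zero: DF = P = 8867/10000 ≈ 0.886700
step 5 [2.5y] zero: DF = P = 2113/2500 ≈ 0.845200
step 6 [3y] swap r/2=1713/53545: DF=(1 − 1713/53545·(0.963400+0.931300+0.899200+0.886700+0.845200))/(1+1713/53545) = 8287/10000 ≈ 0.828700
step 7 [3.5y] zero: DF = P = 8233/10000 ≈ 0.823300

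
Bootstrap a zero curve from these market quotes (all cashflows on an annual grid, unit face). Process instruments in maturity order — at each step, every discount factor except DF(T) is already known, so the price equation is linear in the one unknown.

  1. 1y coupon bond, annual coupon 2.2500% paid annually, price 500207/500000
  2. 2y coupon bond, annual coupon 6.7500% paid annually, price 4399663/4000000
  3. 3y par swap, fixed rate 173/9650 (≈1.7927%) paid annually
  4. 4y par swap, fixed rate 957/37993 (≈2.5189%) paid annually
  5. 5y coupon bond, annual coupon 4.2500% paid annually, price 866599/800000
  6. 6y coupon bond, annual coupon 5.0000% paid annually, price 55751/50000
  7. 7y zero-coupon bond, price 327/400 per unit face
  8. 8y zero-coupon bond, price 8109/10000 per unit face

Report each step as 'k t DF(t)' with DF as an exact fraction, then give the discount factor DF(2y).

1 1 1223/1250
2 2 1937/2000
3 3 9481/10000
4 4 9043/10000
5 5 4421/5000
6 6 8389/10000
7 7 327/400
8 8 8109/10000
DF(2y) = 1937/2000 ≈ 0.968500

step 1 [1y] bond c/1=9/400: DF=(500207/500000 − 9/400·(0))/(1+9/400) = 1223/1250 ≈ 0.978400
step 2 [2y] bond c/1=27/400: DF=(4399663/4000000 − 27/400·(0.978400))/(1+27/400) = 1937/2000 ≈ 0.968500
step 3 [3y] swap r/1=173/9650: DF=(1 − 173/9650·(0.978400+0.968500))/(1+173/9650) = 9481/10000 ≈ 0.948100
step 4 [4y] swap r/1=957/37993: DF=(1 − 957/37993·(0.978400+0.968500+0.948100))/(1+957/37993) = 9043/10000 ≈ 0.904300
step 5 [5y] bond c/1=17/400: DF=(866599/800000 − 17/400·(0.978400+0.968500+0.948100+0.904300))/(1+17/400) = 4421/5000 ≈ 0.884200
step 6 [6y] bond c/1=1/20: DF=(55751/50000 − 1/20·(0.978400+0.968500+0.948100+0.904300+0.884200))/(1+1/20) = 8389/10000 ≈ 0.838900
step 7 [7y] zero: DF = P = 327/400 ≈ 0.817500
step 8 [8y] zero: DF = P = 8109/10000 ≈ 0.810900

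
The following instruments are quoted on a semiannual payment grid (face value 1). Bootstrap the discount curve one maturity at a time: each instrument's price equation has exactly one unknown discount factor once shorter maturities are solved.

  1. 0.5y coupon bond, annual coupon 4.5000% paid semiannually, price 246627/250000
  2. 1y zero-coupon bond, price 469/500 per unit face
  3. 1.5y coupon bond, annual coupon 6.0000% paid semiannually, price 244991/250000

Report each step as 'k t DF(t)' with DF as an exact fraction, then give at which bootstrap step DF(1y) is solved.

step 1 [0.5y] bond c/2=9/400: DF=(246627/250000 − 9/400·(0))/(1+9/400) = 603/625 ≈ 0.964800
step 2 [1y] zero: DF = P = 469/500 ≈ 0.938000
step 3 [1.5y] bond c/2=3/100: DF=(244991/250000 − 3/100·(0.964800+0.938000))/(1+3/100) = 112/125 ≈ 0.896000

1 1/2 603/625
2 1 469/500
3 3/2 112/125
DF(1y) is solved at step 2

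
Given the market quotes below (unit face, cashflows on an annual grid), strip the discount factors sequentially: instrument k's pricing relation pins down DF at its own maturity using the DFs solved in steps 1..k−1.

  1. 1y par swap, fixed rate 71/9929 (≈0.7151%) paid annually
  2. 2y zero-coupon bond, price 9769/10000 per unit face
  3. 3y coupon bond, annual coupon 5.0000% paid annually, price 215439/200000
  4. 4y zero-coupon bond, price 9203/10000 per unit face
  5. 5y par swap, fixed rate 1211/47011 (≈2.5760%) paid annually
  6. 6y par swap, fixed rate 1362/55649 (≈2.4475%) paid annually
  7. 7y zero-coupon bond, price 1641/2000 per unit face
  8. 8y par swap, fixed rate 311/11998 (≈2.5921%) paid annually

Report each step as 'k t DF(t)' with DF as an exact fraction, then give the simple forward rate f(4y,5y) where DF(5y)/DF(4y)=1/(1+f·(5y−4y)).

1 1 9929/10000
2 2 9769/10000
3 3 9321/10000
4 4 9203/10000
5 5 8789/10000
6 6 4319/5000
7 7 1641/2000
8 8 4067/5000
f(4y,5y) = ((9203/10000)/(8789/10000) − 1)/(1) = 414/8789 ≈ 4.7104%

step 1 [1y] swap r/1=71/9929: DF=(1 − 71/9929·(0))/(1+71/9929) = 9929/10000 ≈ 0.992900
step 2 [2y] zero: DF = P = 9769/10000 ≈ 0.976900
step 3 [3y] bond c/1=1/20: DF=(215439/200000 − 1/20·(0.992900+0.976900))/(1+1/20) = 9321/10000 ≈ 0.932100
step 4 [4y] zero: DF = P = 9203/10000 ≈ 0.920300
step 5 [5y] swap r/1=1211/47011: DF=(1 − 1211/47011·(0.992900+0.976900+0.932100+0.920300))/(1+1211/47011) = 8789/10000 ≈ 0.878900
step 6 [6y] swap r/1=1362/55649: DF=(1 − 1362/55649·(0.992900+0.976900+0.932100+0.920300+0.878900))/(1+1362/55649) = 4319/5000 ≈ 0.863800
step 7 [7y] zero: DF = P = 1641/2000 ≈ 0.820500
step 8 [8y] swap r/1=311/11998: DF=(1 − 311/11998·(0.992900+0.976900+0.932100+0.920300+0.878900+0.863800+0.820500))/(1+311/11998) = 4067/5000 ≈ 0.813400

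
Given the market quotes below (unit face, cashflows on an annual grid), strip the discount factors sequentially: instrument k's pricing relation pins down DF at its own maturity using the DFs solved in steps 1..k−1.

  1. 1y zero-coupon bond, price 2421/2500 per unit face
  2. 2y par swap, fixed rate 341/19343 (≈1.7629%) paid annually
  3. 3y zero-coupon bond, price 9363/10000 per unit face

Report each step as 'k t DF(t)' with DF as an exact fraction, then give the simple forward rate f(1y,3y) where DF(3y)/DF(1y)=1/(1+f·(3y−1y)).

1 1 2421/2500
2 2 9659/10000
3 3 9363/10000
f(1y,3y) = ((2421/2500)/(9363/10000) − 1)/(2) = 107/6242 ≈ 1.7142%

step 1 [1y] zero: DF = P = 2421/2500 ≈ 0.968400
step 2 [2y] swap r/1=341/19343: DF=(1 − 341/19343·(0.968400))/(1+341/19343) = 9659/10000 ≈ 0.965900
step 3 [3y] zero: DF = P = 9363/10000 ≈ 0.936300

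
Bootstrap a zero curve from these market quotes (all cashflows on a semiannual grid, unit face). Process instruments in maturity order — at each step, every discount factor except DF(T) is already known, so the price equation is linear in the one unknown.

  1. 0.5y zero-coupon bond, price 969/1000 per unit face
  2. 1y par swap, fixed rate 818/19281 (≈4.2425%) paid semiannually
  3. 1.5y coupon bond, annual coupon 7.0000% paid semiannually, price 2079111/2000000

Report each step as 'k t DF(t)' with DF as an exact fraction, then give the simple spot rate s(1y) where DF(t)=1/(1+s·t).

step 1 [0.5y] zero: DF = P = 969/1000 ≈ 0.969000
step 2 [1y] swap r/2=409/19281: DF=(1 − 409/19281·(0.969000))/(1+409/19281) = 9591/10000 ≈ 0.959100
step 3 [1.5y] bond c/2=7/200: DF=(2079111/2000000 − 7/200·(0.969000+0.959100))/(1+7/200) = 587/625 ≈ 0.939200

1 1/2 969/1000
2 1 9591/10000
3 3/2 587/625
s(1y) = (1/(9591/10000) − 1)/(1) = 409/9591 ≈ 4.2644%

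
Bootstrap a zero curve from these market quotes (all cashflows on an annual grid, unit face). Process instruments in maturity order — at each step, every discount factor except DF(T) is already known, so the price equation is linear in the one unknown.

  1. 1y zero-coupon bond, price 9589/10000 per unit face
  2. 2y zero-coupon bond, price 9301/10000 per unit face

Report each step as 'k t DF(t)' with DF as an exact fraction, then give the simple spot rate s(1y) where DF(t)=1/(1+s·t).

step 1 [1y] zero: DF = P = 9589/10000 ≈ 0.958900
step 2 [2y] zero: DF = P = 9301/10000 ≈ 0.930100

1 1 9589/10000
2 2 9301/10000
s(1y) = (1/(9589/10000) − 1)/(1) = 411/9589 ≈ 4.2862%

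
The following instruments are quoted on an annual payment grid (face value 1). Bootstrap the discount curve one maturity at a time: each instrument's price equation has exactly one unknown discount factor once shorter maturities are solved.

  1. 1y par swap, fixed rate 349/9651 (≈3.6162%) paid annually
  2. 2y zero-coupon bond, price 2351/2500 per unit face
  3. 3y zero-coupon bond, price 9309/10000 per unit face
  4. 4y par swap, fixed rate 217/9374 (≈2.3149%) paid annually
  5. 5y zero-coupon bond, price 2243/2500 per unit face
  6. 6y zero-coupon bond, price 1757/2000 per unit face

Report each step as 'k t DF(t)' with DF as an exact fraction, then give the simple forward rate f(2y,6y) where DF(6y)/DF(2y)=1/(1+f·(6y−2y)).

step 1 [1y] swap r/1=349/9651: DF=(1 − 349/9651·(0))/(1+349/9651) = 9651/10000 ≈ 0.965100
step 2 [2y] zero: DF = P = 2351/2500 ≈ 0.940400
step 3 [3y] zero: DF = P = 9309/10000 ≈ 0.930900
step 4 [4y] swap r/1=217/9374: DF=(1 − 217/9374·(0.965100+0.940400+0.930900))/(1+217/9374) = 2283/2500 ≈ 0.913200
step 5 [5y] zero: DF = P = 2243/2500 ≈ 0.897200
step 6 [6y] zero: DF = P = 1757/2000 ≈ 0.878500

1 1 9651/10000
2 2 2351/2500
3 3 9309/10000
4 4 2283/2500
5 5 2243/2500
6 6 1757/2000
f(2y,6y) = ((2351/2500)/(1757/2000) − 1)/(4) = 619/35140 ≈ 1.7615%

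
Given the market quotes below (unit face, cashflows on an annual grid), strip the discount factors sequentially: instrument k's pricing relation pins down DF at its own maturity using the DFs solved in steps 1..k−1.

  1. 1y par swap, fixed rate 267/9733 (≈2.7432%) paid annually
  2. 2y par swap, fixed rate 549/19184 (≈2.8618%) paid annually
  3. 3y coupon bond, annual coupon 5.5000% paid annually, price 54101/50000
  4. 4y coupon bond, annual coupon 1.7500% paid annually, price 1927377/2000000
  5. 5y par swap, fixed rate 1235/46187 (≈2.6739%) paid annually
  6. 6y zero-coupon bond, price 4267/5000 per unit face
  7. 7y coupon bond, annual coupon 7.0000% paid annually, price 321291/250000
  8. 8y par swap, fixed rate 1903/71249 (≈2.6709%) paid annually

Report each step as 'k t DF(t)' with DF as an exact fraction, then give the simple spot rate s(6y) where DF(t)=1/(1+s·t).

1 1 9733/10000
2 2 9451/10000
3 3 1157/1250
4 4 4491/5000
5 5 1753/2000
6 6 4267/5000
7 7 8431/10000
8 8 8097/10000
s(6y) = (1/(4267/5000) − 1)/(6) = 733/25602 ≈ 2.8631%

step 1 [1y] swap r/1=267/9733: DF=(1 − 267/9733·(0))/(1+267/9733) = 9733/10000 ≈ 0.973300
step 2 [2y] swap r/1=549/19184: DF=(1 − 549/19184·(0.973300))/(1+549/19184) = 9451/10000 ≈ 0.945100
step 3 [3y] bond c/1=11/200: DF=(54101/50000 − 11/200·(0.973300+0.945100))/(1+11/200) = 1157/1250 ≈ 0.925600
step 4 [4y] bond c/1=7/400: DF=(1927377/2000000 − 7/400·(0.973300+0.945100+0.925600))/(1+7/400) = 4491/5000 ≈ 0.898200
step 5 [5y] swap r/1=1235/46187: DF=(1 − 1235/46187·(0.973300+0.945100+0.925600+0.898200))/(1+1235/46187) = 1753/2000 ≈ 0.876500
step 6 [6y] zero: DF = P = 4267/5000 ≈ 0.853400
step 7 [7y] bond c/1=7/100: DF=(321291/250000 − 7/100·(0.973300+0.945100+0.925600+0.898200+0.876500+0.853400))/(1+7/100) = 8431/10000 ≈ 0.843100
step 8 [8y] swap r/1=1903/71249: DF=(1 − 1903/71249·(0.973300+0.945100+0.925600+0.898200+0.876500+0.853400+0.843100))/(1+1903/71249) = 8097/10000 ≈ 0.809700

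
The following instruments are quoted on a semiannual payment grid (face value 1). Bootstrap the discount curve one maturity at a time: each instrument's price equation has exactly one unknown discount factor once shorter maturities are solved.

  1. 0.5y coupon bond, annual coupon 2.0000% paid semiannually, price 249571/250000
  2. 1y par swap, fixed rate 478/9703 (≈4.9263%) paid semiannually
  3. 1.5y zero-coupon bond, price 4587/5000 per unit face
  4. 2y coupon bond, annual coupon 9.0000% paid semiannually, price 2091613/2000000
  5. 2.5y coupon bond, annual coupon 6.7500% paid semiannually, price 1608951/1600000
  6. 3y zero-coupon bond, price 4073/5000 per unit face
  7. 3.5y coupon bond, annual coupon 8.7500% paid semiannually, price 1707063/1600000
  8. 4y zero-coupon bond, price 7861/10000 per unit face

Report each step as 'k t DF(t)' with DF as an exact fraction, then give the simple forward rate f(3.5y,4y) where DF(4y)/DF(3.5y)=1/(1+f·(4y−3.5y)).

step 1 [0.5y] bond c/2=1/100: DF=(249571/250000 − 1/100·(0))/(1+1/100) = 2471/2500 ≈ 0.988400
step 2 [1y] swap r/2=239/9703: DF=(1 − 239/9703·(0.988400))/(1+239/9703) = 4761/5000 ≈ 0.952200
step 3 [1.5y] zero: DF = P = 4587/5000 ≈ 0.917400
step 4 [2y] bond c/2=9/200: DF=(2091613/2000000 − 9/200·(0.988400+0.952200+0.917400))/(1+9/200) = 8777/10000 ≈ 0.877700
step 5 [2.5y] bond c/2=27/800: DF=(1608951/1600000 − 27/800·(0.988400+0.952200+0.917400+0.877700))/(1+27/800) = 2127/2500 ≈ 0.850800
step 6 [3y] zero: DF = P = 4073/5000 ≈ 0.814600
step 7 [3.5y] bond c/2=7/160: DF=(1707063/1600000 − 7/160·(0.988400+0.952200+0.917400+0.877700+0.850800+0.814600))/(1+7/160) = 3979/5000 ≈ 0.795800
step 8 [4y] zero: DF = P = 7861/10000 ≈ 0.786100

1 1/2 2471/2500
2 1 4761/5000
3 3/2 4587/5000
4 2 8777/10000
5 5/2 2127/2500
6 3 4073/5000
7 7/2 3979/5000
8 4 7861/10000
f(3.5y,4y) = ((3979/5000)/(7861/10000) − 1)/(1/2) = 194/7861 ≈ 2.4679%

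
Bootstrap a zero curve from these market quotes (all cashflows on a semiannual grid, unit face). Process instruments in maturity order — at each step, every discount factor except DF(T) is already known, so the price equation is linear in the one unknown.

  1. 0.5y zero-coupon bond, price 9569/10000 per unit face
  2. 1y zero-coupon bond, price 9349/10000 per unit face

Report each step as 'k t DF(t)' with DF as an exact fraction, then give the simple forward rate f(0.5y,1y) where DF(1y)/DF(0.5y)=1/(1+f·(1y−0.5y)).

1 1/2 9569/10000
2 1 9349/10000
f(0.5y,1y) = ((9569/10000)/(9349/10000) − 1)/(1/2) = 440/9349 ≈ 4.7064%

step 1 [0.5y] zero: DF = P = 9569/10000 ≈ 0.956900
step 2 [1y] zero: DF = P = 9349/10000 ≈ 0.934900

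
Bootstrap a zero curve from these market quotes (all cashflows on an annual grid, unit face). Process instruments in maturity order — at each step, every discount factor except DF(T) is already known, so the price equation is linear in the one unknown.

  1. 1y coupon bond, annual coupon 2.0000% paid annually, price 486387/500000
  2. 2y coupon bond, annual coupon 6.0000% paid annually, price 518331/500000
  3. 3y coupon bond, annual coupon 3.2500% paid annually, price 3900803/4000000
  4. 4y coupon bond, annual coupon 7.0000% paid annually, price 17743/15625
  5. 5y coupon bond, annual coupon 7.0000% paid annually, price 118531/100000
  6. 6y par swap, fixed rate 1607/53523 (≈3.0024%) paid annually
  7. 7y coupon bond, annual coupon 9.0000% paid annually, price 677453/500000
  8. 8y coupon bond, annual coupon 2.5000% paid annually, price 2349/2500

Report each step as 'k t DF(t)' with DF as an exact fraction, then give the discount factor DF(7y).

step 1 [1y] bond c/1=1/50: DF=(486387/500000 − 1/50·(0))/(1+1/50) = 9537/10000 ≈ 0.953700
step 2 [2y] bond c/1=3/50: DF=(518331/500000 − 3/50·(0.953700))/(1+3/50) = 231/250 ≈ 0.924000
step 3 [3y] bond c/1=13/400: DF=(3900803/4000000 − 13/400·(0.953700+0.924000))/(1+13/400) = 4427/5000 ≈ 0.885400
step 4 [4y] bond c/1=7/100: DF=(17743/15625 − 7/100·(0.953700+0.924000+0.885400))/(1+7/100) = 1761/2000 ≈ 0.880500
step 5 [5y] bond c/1=7/100: DF=(118531/100000 − 7/100·(0.953700+0.924000+0.885400+0.880500))/(1+7/100) = 4347/5000 ≈ 0.869400
step 6 [6y] swap r/1=1607/53523: DF=(1 − 1607/53523·(0.953700+0.924000+0.885400+0.880500+0.869400))/(1+1607/53523) = 8393/10000 ≈ 0.839300
step 7 [7y] bond c/1=9/100: DF=(677453/500000 − 9/100·(0.953700+0.924000+0.885400+0.880500+0.869400+0.839300))/(1+9/100) = 8011/10000 ≈ 0.801100
step 8 [8y] bond c/1=1/40: DF=(2349/2500 − 1/40·(0.953700+0.924000+0.885400+0.880500+0.869400+0.839300+0.801100))/(1+1/40) = 3833/5000 ≈ 0.766600

1 1 9537/10000
2 2 231/250
3 3 4427/5000
4 4 1761/2000
5 5 4347/5000
6 6 8393/10000
7 7 8011/10000
8 8 3833/5000
DF(7y) = 8011/10000 ≈ 0.801100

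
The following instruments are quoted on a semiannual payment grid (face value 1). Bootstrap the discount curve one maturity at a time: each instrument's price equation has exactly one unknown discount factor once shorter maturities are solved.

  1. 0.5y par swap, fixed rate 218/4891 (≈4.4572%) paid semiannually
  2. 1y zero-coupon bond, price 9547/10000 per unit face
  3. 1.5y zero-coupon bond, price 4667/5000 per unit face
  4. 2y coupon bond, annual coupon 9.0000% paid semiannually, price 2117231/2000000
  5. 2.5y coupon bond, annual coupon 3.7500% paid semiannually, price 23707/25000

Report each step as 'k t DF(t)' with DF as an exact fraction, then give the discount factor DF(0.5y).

1 1/2 4891/5000
2 1 9547/10000
3 3/2 4667/5000
4 2 556/625
5 5/2 8617/10000
DF(0.5y) = 4891/5000 ≈ 0.978200

step 1 [0.5y] swap r/2=109/4891: DF=(1 − 109/4891·(0))/(1+109/4891) = 4891/5000 ≈ 0.978200
step 2 [1y] zero: DF = P = 9547/10000 ≈ 0.954700
step 3 [1.5y] zero: DF = P = 4667/5000 ≈ 0.933400
step 4 [2y] bond c/2=9/200: DF=(2117231/2000000 − 9/200·(0.978200+0.954700+0.933400))/(1+9/200) = 556/625 ≈ 0.889600
step 5 [2.5y] bond c/2=3/160: DF=(23707/25000 − 3/160·(0.978200+0.954700+0.933400+0.889600))/(1+3/160) = 8617/10000 ≈ 0.861700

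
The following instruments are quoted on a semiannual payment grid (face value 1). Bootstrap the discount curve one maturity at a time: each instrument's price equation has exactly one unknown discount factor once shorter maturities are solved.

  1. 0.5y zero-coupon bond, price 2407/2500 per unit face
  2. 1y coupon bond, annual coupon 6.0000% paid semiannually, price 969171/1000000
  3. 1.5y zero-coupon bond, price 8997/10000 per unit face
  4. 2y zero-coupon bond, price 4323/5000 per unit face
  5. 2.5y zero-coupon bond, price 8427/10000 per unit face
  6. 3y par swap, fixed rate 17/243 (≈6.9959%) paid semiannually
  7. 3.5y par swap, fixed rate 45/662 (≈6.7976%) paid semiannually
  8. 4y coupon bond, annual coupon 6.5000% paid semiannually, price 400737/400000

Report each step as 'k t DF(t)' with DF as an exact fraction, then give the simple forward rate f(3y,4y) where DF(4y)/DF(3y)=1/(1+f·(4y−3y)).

step 1 [0.5y] zero: DF = P = 2407/2500 ≈ 0.962800
step 2 [1y] bond c/2=3/100: DF=(969171/1000000 − 3/100·(0.962800))/(1+3/100) = 9129/10000 ≈ 0.912900
step 3 [1.5y] zero: DF = P = 8997/10000 ≈ 0.899700
step 4 [2y] zero: DF = P = 4323/5000 ≈ 0.864600
step 5 [2.5y] zero: DF = P = 8427/10000 ≈ 0.842700
step 6 [3y] swap r/2=17/486: DF=(1 − 17/486·(0.962800+0.912900+0.899700+0.864600+0.842700))/(1+17/486) = 8147/10000 ≈ 0.814700
step 7 [3.5y] swap r/2=45/1324: DF=(1 − 45/1324·(0.962800+0.912900+0.899700+0.864600+0.842700+0.814700))/(1+45/1324) = 793/1000 ≈ 0.793000
step 8 [4y] bond c/2=13/400: DF=(400737/400000 − 13/400·(0.962800+0.912900+0.899700+0.864600+0.842700+0.814700+0.793000))/(1+13/400) = 3893/5000 ≈ 0.778600

1 1/2 2407/2500
2 1 9129/10000
3 3/2 8997/10000
4 2 4323/5000
5 5/2 8427/10000
6 3 8147/10000
7 7/2 793/1000
8 4 3893/5000
f(3y,4y) = ((8147/10000)/(3893/5000) − 1)/(1) = 361/7786 ≈ 4.6365%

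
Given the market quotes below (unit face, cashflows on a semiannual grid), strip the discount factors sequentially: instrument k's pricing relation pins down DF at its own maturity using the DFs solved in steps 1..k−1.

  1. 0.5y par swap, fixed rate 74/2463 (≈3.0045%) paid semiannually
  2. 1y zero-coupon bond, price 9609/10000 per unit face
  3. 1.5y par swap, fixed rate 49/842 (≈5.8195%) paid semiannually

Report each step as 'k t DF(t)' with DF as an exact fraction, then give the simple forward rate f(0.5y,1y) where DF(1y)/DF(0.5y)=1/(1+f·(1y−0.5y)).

step 1 [0.5y] swap r/2=37/2463: DF=(1 − 37/2463·(0))/(1+37/2463) = 2463/2500 ≈ 0.985200
step 2 [1y] zero: DF = P = 9609/10000 ≈ 0.960900
step 3 [1.5y] swap r/2=49/1684: DF=(1 − 49/1684·(0.985200+0.960900))/(1+49/1684) = 9167/10000 ≈ 0.916700

1 1/2 2463/2500
2 1 9609/10000
3 3/2 9167/10000
f(0.5y,1y) = ((2463/2500)/(9609/10000) − 1)/(1/2) = 162/3203 ≈ 5.0578%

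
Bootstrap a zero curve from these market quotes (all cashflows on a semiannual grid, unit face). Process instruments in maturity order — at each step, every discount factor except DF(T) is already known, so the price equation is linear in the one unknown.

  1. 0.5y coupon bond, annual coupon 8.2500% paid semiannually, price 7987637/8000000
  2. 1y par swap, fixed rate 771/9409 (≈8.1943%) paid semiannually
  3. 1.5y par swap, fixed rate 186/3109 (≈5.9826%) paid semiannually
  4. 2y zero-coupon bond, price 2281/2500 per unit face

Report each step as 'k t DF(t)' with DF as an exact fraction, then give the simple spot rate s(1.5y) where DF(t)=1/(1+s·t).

1 1/2 9589/10000
2 1 9229/10000
3 3/2 9163/10000
4 2 2281/2500
s(1.5y) = (1/(9163/10000) − 1)/(3/2) = 558/9163 ≈ 6.0897%

step 1 [0.5y] bond c/2=33/800: DF=(7987637/8000000 − 33/800·(0))/(1+33/800) = 9589/10000 ≈ 0.958900
step 2 [1y] swap r/2=771/18818: DF=(1 − 771/18818·(0.958900))/(1+771/18818) = 9229/10000 ≈ 0.922900
step 3 [1.5y] swap r/2=93/3109: DF=(1 − 93/3109·(0.958900+0.922900))/(1+93/3109) = 9163/10000 ≈ 0.916300
step 4 [2y] zero: DF = P = 2281/2500 ≈ 0.912400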